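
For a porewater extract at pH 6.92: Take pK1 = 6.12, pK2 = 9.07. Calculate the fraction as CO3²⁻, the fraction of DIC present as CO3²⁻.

α₂ = 1 / (1 + [H⁺]/K2 + [H⁺]²/(K1K2)) = 1 / (1 + 10^+2.15 + 10^+1.35)
   = 1 / (1 + 141.25 + 22.387) = 1/164.64 = 0.006074

α₂ = 0.00607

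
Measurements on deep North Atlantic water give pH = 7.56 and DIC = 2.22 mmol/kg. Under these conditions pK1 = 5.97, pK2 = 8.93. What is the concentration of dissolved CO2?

[CO2*] = 0.0534 mmol/kg

α₀ = 1 / (1 + K1/[H⁺] + K1K2/[H⁺]²) = 1 / (1 + 10^+1.59 + 10^+0.22)
   = 1 / (1 + 38.905 + 1.6596) = 1/41.564 = 0.02406
[CO2*] = α₀ × DIC = 0.02406 × 2.22 = 0.0534 mmol/kg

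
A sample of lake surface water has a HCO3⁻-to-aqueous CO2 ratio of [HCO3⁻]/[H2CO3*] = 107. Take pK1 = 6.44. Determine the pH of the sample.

From K1 = [H⁺][HCO3⁻]/[H2CO3*]:  pH = pK1 + log₁₀([HCO3⁻]/[H2CO3*])
log₁₀(107) = +2.029
pH = 6.44 + (+2.029) = 8.47

pH = 8.47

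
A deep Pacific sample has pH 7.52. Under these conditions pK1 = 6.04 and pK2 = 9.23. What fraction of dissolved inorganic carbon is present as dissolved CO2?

α₀ = 1 / (1 + K1/[H⁺] + K1K2/[H⁺]²) = 1 / (1 + 10^+1.48 + 10^-0.23)
   = 1 / (1 + 30.200 + 0.58884) = 1/31.788 = 0.03146

α₀ = 0.0315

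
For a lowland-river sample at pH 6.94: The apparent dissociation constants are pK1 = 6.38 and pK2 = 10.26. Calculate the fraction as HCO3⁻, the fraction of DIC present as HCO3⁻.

α₁ = 1 / (1 + [H⁺]/K1 + K2/[H⁺]) = 1 / (1 + 10^-0.56 + 10^-3.32)
   = 1 / (1 + 0.27542 + 0.00047863) = 1/1.2759 = 0.7838

α₁ = 0.784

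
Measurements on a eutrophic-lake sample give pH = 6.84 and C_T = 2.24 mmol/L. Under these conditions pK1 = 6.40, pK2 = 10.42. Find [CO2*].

[CO2*] = 0.597 mmol/L

α₀ = 1 / (1 + K1/[H⁺] + K1K2/[H⁺]²) = 1 / (1 + 10^+0.44 + 10^-3.14)
   = 1 / (1 + 2.7542 + 0.00072444) = 1/3.7550 = 0.2663
[CO2*] = α₀ × DIC = 0.2663 × 2.24 = 0.597 mmol/L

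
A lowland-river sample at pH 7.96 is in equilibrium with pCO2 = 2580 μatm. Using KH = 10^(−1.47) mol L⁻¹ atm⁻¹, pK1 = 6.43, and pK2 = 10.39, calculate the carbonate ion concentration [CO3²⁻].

[CO2*] = KH · pCO2 = 10^(−1.47) × 2580×10^-6 = 8.742×10^-5 mol/L
α₀ = 1/(1 + K1/[H⁺] + K1K2/[H⁺]²) = 1/(1 + 10^+1.53 + 10^-0.90) = 0.02856
DIC = [CO2*]/α₀ = 8.742×10^-5 / 0.02856 = 3.061 mmol/L
[CO3²⁻] = α₂·DIC; α₂ = 0.003596, so [CO3²⁻] = 0.003596 × 3.061 = 0.0110 mmol/L = 11.0 μmol/L

[CO3²⁻] = 11.0 μmol/L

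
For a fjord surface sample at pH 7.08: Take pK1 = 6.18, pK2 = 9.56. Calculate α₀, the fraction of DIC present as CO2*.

α₀ = 0.111

α₀ = 1 / (1 + K1/[H⁺] + K1K2/[H⁺]²) = 1 / (1 + 10^+0.90 + 10^-1.58)
   = 1 / (1 + 7.9433 + 0.026303) = 1/8.9696 = 0.1115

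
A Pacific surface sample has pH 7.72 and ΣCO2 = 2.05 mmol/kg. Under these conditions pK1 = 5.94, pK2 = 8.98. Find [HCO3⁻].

α₁ = 1 / (1 + [H⁺]/K1 + K2/[H⁺]) = 1 / (1 + 10^-1.78 + 10^-1.26)
   = 1 / (1 + 0.016596 + 0.054954) = 1/1.0715 = 0.9332
[HCO3⁻] = α₁ × DIC = 0.9332 × 2.05 = 1.91 mmol/kg

[HCO3⁻] = 1.91 mmol/kg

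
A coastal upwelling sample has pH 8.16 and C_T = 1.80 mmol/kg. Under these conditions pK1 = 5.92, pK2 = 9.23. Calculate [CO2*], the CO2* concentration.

[CO2*] = 9.50 μmol/kg

α₀ = 1 / (1 + K1/[H⁺] + K1K2/[H⁺]²) = 1 / (1 + 10^+2.24 + 10^+1.17)
   = 1 / (1 + 173.78 + 14.791) = 1/189.57 = 0.005275
[CO2*] = α₀ × DIC = 0.005275 × 1.80 = 0.00950 mmol/kg = 9.50 μmol/kg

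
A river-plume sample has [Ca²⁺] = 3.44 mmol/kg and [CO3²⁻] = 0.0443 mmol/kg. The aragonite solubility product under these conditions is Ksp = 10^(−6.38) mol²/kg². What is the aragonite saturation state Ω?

Ω = 0.366

Ksp = 10^(−6.38) = 4.169×10^-7
Ω = [Ca²⁺][CO3²⁻]/Ksp = (3.44×10^-3)(0.0443×10^-3) / 4.169×10^-7 = 0.366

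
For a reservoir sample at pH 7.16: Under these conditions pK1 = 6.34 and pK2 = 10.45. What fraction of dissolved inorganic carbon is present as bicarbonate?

α₁ = 0.868

α₁ = 1 / (1 + [H⁺]/K1 + K2/[H⁺]) = 1 / (1 + 10^-0.82 + 10^-3.29)
   = 1 / (1 + 0.15136 + 0.00051286) = 1/1.1519 = 0.8682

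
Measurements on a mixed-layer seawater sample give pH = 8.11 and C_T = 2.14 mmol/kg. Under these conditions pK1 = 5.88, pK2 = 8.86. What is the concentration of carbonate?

α₂ = 1 / (1 + [H⁺]/K2 + [H⁺]²/(K1K2)) = 1 / (1 + 10^+0.75 + 10^-1.48)
   = 1 / (1 + 5.6234 + 0.033113) = 1/6.6565 = 0.1502
[CO3²⁻] = α₂ × DIC = 0.1502 × 2.14 = 0.321 mmol/kg

[CO3²⁻] = 0.321 mmol/kg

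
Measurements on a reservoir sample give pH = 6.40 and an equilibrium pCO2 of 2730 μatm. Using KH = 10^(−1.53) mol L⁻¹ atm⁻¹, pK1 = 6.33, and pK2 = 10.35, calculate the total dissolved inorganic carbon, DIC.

DIC = 0.175 mmol/L

[CO2*] = KH · pCO2 = 10^(−1.53) × 2730×10^-6 = 8.057×10^-5 mol/L
α₀ = 1/(1 + K1/[H⁺] + K1K2/[H⁺]²) = 1/(1 + 10^+0.07 + 10^-3.88) = 0.4598
DIC = [CO2*]/α₀ = 8.057×10^-5 / 0.4598 = 0.175 mmol/L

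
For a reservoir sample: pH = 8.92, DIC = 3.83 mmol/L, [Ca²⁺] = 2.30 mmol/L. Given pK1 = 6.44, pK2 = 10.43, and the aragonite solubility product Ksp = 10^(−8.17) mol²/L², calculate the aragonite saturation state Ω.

α₂ = 1 / (1 + [H⁺]/K2 + [H⁺]²/(K1K2)) = 1 / (1 + 10^+1.51 + 10^-0.97)
   = 1 / (1 + 32.359 + 0.10715) = 1/33.467 = 0.02988
[CO3²⁻] = α₂ × DIC = 0.02988 × 3.83 = 0.1144 mmol/L
Ksp = 10^(−8.17) = 6.761×10^-9
Ω = [Ca²⁺][CO3²⁻]/Ksp = (2.30×10^-3)(1.144×10^-4) / 6.761×10^-9 = 38.9

Ω = 38.9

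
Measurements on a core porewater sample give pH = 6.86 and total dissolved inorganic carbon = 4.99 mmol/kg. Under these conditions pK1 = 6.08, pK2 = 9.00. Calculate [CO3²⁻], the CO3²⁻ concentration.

α₂ = 1 / (1 + [H⁺]/K2 + [H⁺]²/(K1K2)) = 1 / (1 + 10^+2.14 + 10^+1.36)
   = 1 / (1 + 138.04 + 22.909) = 1/161.95 = 0.006175
[CO3²⁻] = α₂ × DIC = 0.006175 × 4.99 = 0.0308 mmol/kg

[CO3²⁻] = 0.0308 mmol/kg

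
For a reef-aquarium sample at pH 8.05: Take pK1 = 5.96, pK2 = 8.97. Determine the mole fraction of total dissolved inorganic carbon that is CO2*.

α₀ = 0.00720

α₀ = 1 / (1 + K1/[H⁺] + K1K2/[H⁺]²) = 1 / (1 + 10^+2.09 + 10^+1.17)
   = 1 / (1 + 123.03 + 14.791) = 1/138.82 = 0.007204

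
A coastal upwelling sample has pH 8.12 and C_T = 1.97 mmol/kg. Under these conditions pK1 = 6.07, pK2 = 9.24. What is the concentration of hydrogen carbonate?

α₁ = 1 / (1 + [H⁺]/K1 + K2/[H⁺]) = 1 / (1 + 10^-2.05 + 10^-1.12)
   = 1 / (1 + 0.0089125 + 0.075858) = 1/1.0848 = 0.9219
[HCO3⁻] = α₁ × DIC = 0.9219 × 1.97 = 1.82 mmol/kg

[HCO3⁻] = 1.82 mmol/kg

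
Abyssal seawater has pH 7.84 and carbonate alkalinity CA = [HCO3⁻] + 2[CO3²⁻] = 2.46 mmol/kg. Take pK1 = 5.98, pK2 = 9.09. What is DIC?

CA = [HCO3⁻] + 2[CO3²⁻] = (α₁ + 2α₂)·DIC
At pH 7.84: [H⁺]/K1 = 10^-1.86 = 0.013804, K2/[H⁺] = 10^-1.25 = 0.056234
α₁ = 1/(1 + 0.013804 + 0.056234) = 1/1.0700 = 0.9345; α₂ = α₁·K2/[H⁺] = 0.05255
α₁ + 2α₂ = 1.0397
DIC = CA / (α₁ + 2α₂) = 2.46 / 1.0397 = 2.37 mmol/kg

DIC = 2.37 mmol/kg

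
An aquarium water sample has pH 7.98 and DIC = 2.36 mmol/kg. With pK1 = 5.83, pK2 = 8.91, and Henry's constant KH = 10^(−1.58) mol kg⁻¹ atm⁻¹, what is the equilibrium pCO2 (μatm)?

pCO2 = 565 μatm

α₀ = 1 / (1 + K1/[H⁺] + K1K2/[H⁺]²) = 1 / (1 + 10^+2.15 + 10^+1.22)
   = 1 / (1 + 141.25 + 16.596) = 1/158.85 = 0.006295
[CO2*] = α₀ × DIC = 0.006295 × 2.36 = 0.01486 mmol/kg = 14.86 μmol/kg
pCO2 = [CO2*]/KH = 1.486×10^-5 / 2.630×10^-2 = 565 μatm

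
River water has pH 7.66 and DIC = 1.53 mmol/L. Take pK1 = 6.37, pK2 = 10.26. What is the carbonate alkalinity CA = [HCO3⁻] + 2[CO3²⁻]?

CA = [HCO3⁻] + 2[CO3²⁻] = (α₁ + 2α₂)·DIC
At pH 7.66: [H⁺]/K1 = 10^-1.29 = 0.051286, K2/[H⁺] = 10^-2.60 = 0.0025119
α₁ = 1/(1 + 0.051286 + 0.0025119) = 1/1.0538 = 0.9489; α₂ = α₁·K2/[H⁺] = 0.002384
α₁ + 2α₂ = 0.9537
CA = 0.9537 × 1.53 = 1.46 mmol/L

CA = 1.46 mmol/L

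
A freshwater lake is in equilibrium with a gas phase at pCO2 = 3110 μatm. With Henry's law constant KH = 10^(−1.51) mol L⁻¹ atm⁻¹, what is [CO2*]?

[CO2*] = 96.1 μmol/L

KH = 10^(−1.51) = 3.090×10^-2 mol L⁻¹ atm⁻¹
[CO2*] = KH · pCO2 = 3.090×10^-2 × 3110×10^-6 atm = 9.61×10^-5 mol/L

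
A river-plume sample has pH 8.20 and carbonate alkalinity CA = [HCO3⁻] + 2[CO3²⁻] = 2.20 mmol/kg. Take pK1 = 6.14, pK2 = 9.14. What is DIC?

CA = [HCO3⁻] + 2[CO3²⁻] = (α₁ + 2α₂)·DIC
At pH 8.20: [H⁺]/K1 = 10^-2.06 = 0.0087096, K2/[H⁺] = 10^-0.94 = 0.11482
α₁ = 1/(1 + 0.0087096 + 0.11482) = 1/1.1235 = 0.8901; α₂ = α₁·K2/[H⁺] = 0.1022
α₁ + 2α₂ = 1.0944
DIC = CA / (α₁ + 2α₂) = 2.20 / 1.0944 = 2.01 mmol/kg

DIC = 2.01 mmol/kg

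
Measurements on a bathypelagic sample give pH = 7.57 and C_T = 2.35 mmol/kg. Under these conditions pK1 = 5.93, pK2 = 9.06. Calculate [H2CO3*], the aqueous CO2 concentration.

α₀ = 1 / (1 + K1/[H⁺] + K1K2/[H⁺]²) = 1 / (1 + 10^+1.64 + 10^+0.15)
   = 1 / (1 + 43.652 + 1.4125) = 1/46.064 = 0.02171
[CO2*] = α₀ × DIC = 0.02171 × 2.35 = 0.0510 mmol/kg

[CO2*] = 0.0510 mmol/kg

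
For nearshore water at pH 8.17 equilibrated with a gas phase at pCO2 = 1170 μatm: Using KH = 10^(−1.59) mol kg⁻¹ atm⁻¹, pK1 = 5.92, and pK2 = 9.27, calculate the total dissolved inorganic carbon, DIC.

DIC = 5.80 mmol/kg

[CO2*] = KH · pCO2 = 10^(−1.59) × 1170×10^-6 = 3.007×10^-5 mol/kg
α₀ = 1/(1 + K1/[H⁺] + K1K2/[H⁺]²) = 1/(1 + 10^+2.25 + 10^+1.15) = 0.005183
DIC = [CO2*]/α₀ = 3.007×10^-5 / 0.005183 = 5.80 mmol/kg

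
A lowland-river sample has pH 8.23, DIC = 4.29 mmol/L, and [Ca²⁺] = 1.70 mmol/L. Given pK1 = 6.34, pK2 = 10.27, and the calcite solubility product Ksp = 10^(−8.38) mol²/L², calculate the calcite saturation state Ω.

α₂ = 1 / (1 + [H⁺]/K2 + [H⁺]²/(K1K2)) = 1 / (1 + 10^+2.04 + 10^+0.15)
   = 1 / (1 + 109.65 + 1.4125) = 1/112.06 = 0.008924
[CO3²⁻] = α₂ × DIC = 0.008924 × 4.29 = 0.03828 mmol/L
Ksp = 10^(−8.38) = 4.169×10^-9
Ω = [Ca²⁺][CO3²⁻]/Ksp = (1.70×10^-3)(3.828×10^-5) / 4.169×10^-9 = 15.6

Ω = 15.6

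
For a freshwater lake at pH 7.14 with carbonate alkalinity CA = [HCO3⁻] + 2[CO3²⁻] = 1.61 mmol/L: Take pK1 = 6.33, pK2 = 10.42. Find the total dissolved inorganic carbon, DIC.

DIC = 1.86 mmol/L

CA = [HCO3⁻] + 2[CO3²⁻] = (α₁ + 2α₂)·DIC
At pH 7.14: [H⁺]/K1 = 10^-0.81 = 0.15488, K2/[H⁺] = 10^-3.28 = 0.00052481
α₁ = 1/(1 + 0.15488 + 0.00052481) = 1/1.1554 = 0.8655; α₂ = α₁·K2/[H⁺] = 0.0004542
α₁ + 2α₂ = 0.8664
DIC = CA / (α₁ + 2α₂) = 1.61 / 0.8664 = 1.86 mmol/L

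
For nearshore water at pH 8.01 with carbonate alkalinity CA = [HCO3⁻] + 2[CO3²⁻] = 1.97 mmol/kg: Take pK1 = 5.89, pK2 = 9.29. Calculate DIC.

CA = [HCO3⁻] + 2[CO3²⁻] = (α₁ + 2α₂)·DIC
At pH 8.01: [H⁺]/K1 = 10^-2.12 = 0.0075858, K2/[H⁺] = 10^-1.28 = 0.052481
α₁ = 1/(1 + 0.0075858 + 0.052481) = 1/1.0601 = 0.9433; α₂ = α₁·K2/[H⁺] = 0.04951
α₁ + 2α₂ = 1.0424
DIC = CA / (α₁ + 2α₂) = 1.97 / 1.0424 = 1.89 mmol/kg

DIC = 1.89 mmol/kg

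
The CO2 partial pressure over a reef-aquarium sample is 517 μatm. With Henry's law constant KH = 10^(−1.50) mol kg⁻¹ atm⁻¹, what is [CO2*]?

[CO2*] = 16.3 μmol/kg

KH = 10^(−1.50) = 3.162×10^-2 mol kg⁻¹ atm⁻¹
[CO2*] = KH · pCO2 = 3.162×10^-2 × 517×10^-6 atm = 1.63×10^-5 mol/kg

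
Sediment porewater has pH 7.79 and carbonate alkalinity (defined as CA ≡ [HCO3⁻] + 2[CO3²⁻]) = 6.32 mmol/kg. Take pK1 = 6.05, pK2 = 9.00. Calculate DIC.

CA = [HCO3⁻] + 2[CO3²⁻] = (α₁ + 2α₂)·DIC
At pH 7.79: [H⁺]/K1 = 10^-1.74 = 0.018197, K2/[H⁺] = 10^-1.21 = 0.061660
α₁ = 1/(1 + 0.018197 + 0.061660) = 1/1.0799 = 0.9260; α₂ = α₁·K2/[H⁺] = 0.05710
α₁ + 2α₂ = 1.0402
DIC = CA / (α₁ + 2α₂) = 6.32 / 1.0402 = 6.08 mmol/kg

DIC = 6.08 mmol/kg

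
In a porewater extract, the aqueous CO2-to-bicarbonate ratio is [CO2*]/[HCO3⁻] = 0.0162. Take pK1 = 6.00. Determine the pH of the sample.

pH = 7.79

From K1 = [H⁺][HCO3⁻]/[CO2*]:  pH = pK1 − log₁₀([CO2*]/[HCO3⁻])
log₁₀(0.0162) = -1.790
pH = 6.00 − (-1.790) = 7.79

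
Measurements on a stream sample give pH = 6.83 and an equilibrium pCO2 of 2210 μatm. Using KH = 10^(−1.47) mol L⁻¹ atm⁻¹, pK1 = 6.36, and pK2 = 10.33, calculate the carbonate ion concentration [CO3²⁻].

[CO2*] = KH · pCO2 = 10^(−1.47) × 2210×10^-6 = 7.488×10^-5 mol/L
α₀ = 1/(1 + K1/[H⁺] + K1K2/[H⁺]²) = 1/(1 + 10^+0.47 + 10^-3.03) = 0.2530
DIC = [CO2*]/α₀ = 7.488×10^-5 / 0.2530 = 0.2960 mmol/L
[CO3²⁻] = α₂·DIC; α₂ = 0.0002361, so [CO3²⁻] = 0.0002361 × 0.2960 = 6.99×10^-5 mmol/L = 0.0699 μmol/L

[CO3²⁻] = 0.0699 μmol/L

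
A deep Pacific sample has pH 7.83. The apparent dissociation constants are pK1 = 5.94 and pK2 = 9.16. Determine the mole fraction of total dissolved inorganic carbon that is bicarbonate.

α₁ = 0.944

α₁ = 1 / (1 + [H⁺]/K1 + K2/[H⁺]) = 1 / (1 + 10^-1.89 + 10^-1.33)
   = 1 / (1 + 0.012882 + 0.046774) = 1/1.0597 = 0.9437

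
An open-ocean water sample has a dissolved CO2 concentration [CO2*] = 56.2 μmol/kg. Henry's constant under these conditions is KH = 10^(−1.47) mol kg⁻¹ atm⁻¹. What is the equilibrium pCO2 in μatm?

pCO2 = 1660 μatm

KH = 10^(−1.47) = 3.388×10^-2 mol kg⁻¹ atm⁻¹
pCO2 = [CO2*]/KH = 56.2×10^-6 / 3.388×10^-2 = 1.66×10^-3 atm = 1660 μatm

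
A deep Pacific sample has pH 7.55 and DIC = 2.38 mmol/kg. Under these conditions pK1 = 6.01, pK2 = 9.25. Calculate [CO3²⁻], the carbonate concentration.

α₂ = 1 / (1 + [H⁺]/K2 + [H⁺]²/(K1K2)) = 1 / (1 + 10^+1.70 + 10^+0.16)
   = 1 / (1 + 50.119 + 1.4454) = 1/52.564 = 0.01902
[CO3²⁻] = α₂ × DIC = 0.01902 × 2.38 = 0.0453 mmol/kg

[CO3²⁻] = 0.0453 mmol/kg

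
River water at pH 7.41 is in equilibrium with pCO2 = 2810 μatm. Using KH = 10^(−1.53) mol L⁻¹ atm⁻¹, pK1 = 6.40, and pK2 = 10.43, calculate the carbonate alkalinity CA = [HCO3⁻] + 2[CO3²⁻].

CA = 0.850 mmol/L

[CO2*] = KH · pCO2 = 10^(−1.53) × 2810×10^-6 = 8.293×10^-5 mol/L
α₀ = 1/(1 + K1/[H⁺] + K1K2/[H⁺]²) = 1/(1 + 10^+1.01 + 10^-2.01) = 0.08895
DIC = [CO2*]/α₀ = 8.293×10^-5 / 0.08895 = 0.9323 mmol/L
CA = (α₁ + 2α₂)·DIC = (0.9102 + 2×0.0008692) × 0.9323 = 0.850 mmol/L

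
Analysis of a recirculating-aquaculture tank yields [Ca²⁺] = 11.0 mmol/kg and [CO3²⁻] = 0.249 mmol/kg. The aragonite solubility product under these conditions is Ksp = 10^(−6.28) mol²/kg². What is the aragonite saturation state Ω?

Ω = 5.22

Ksp = 10^(−6.28) = 5.248×10^-7
Ω = [Ca²⁺][CO3²⁻]/Ksp = (11.0×10^-3)(0.249×10^-3) / 5.248×10^-7 = 5.22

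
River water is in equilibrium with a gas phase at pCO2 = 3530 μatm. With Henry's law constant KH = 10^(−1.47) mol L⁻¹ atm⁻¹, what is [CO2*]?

[CO2*] = 120 μmol/L

KH = 10^(−1.47) = 3.388×10^-2 mol L⁻¹ atm⁻¹
[CO2*] = KH · pCO2 = 3.388×10^-2 × 3530×10^-6 atm = 1.20×10^-4 mol/L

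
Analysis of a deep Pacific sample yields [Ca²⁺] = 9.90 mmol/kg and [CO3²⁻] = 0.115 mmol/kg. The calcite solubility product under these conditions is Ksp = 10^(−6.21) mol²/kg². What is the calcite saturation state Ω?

Ksp = 10^(−6.21) = 6.166×10^-7
Ω = [Ca²⁺][CO3²⁻]/Ksp = (9.90×10^-3)(0.115×10^-3) / 6.166×10^-7 = 1.85

Ω = 1.85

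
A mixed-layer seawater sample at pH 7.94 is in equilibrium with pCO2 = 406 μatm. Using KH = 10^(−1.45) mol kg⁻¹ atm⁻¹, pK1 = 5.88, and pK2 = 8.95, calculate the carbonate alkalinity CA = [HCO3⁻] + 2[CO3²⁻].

CA = 1.98 mmol/kg

[CO2*] = KH · pCO2 = 10^(−1.45) × 406×10^-6 = 1.441×10^-5 mol/kg
α₀ = 1/(1 + K1/[H⁺] + K1K2/[H⁺]²) = 1/(1 + 10^+2.06 + 10^+1.05) = 0.007872
DIC = [CO2*]/α₀ = 1.441×10^-5 / 0.007872 = 1.830 mmol/kg
CA = (α₁ + 2α₂)·DIC = (0.9038 + 2×0.08832) × 1.830 = 1.98 mmol/kg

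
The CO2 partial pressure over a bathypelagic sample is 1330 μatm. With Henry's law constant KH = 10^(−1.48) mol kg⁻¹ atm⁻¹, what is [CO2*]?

[CO2*] = 44.0 μmol/kg

KH = 10^(−1.48) = 3.311×10^-2 mol kg⁻¹ atm⁻¹
[CO2*] = KH · pCO2 = 3.311×10^-2 × 1330×10^-6 atm = 4.40×10^-5 mol/kg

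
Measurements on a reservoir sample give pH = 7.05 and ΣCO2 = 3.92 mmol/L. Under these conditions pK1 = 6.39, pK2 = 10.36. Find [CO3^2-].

[CO3²⁻] = 1.57 μmol/L

α₂ = 1 / (1 + [H⁺]/K2 + [H⁺]²/(K1K2)) = 1 / (1 + 10^+3.31 + 10^+2.65)
   = 1 / (1 + 2041.7 + 446.68) = 1/2489.4 = 0.0004017
[CO3²⁻] = α₂ × DIC = 0.0004017 × 3.92 = 0.00157 mmol/L = 1.57 μmol/L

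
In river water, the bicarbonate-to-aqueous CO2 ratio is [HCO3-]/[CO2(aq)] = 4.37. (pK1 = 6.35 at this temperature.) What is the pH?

pH = 6.99

From K1 = [H⁺][HCO3-]/[CO2(aq)]:  pH = pK1 + log₁₀([HCO3-]/[CO2(aq)])
log₁₀(4.37) = +0.640
pH = 6.35 + (+0.640) = 6.99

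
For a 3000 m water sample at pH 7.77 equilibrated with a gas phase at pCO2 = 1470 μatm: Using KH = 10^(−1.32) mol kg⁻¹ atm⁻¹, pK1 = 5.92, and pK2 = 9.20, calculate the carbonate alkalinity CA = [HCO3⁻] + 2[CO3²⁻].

[CO2*] = KH · pCO2 = 10^(−1.32) × 1470×10^-6 = 7.036×10^-5 mol/kg
α₀ = 1/(1 + K1/[H⁺] + K1K2/[H⁺]²) = 1/(1 + 10^+1.85 + 10^+0.42) = 0.01344
DIC = [CO2*]/α₀ = 7.036×10^-5 / 0.01344 = 5.236 mmol/kg
CA = (α₁ + 2α₂)·DIC = (0.9512 + 2×0.03534) × 5.236 = 5.35 mmol/kg

CA = 5.35 mmol/kg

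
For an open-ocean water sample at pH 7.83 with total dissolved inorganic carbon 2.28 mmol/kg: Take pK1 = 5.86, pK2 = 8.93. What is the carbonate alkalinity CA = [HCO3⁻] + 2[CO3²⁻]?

CA = [HCO3⁻] + 2[CO3²⁻] = (α₁ + 2α₂)·DIC
At pH 7.83: [H⁺]/K1 = 10^-1.97 = 0.010715, K2/[H⁺] = 10^-1.10 = 0.079433
α₁ = 1/(1 + 0.010715 + 0.079433) = 1/1.0901 = 0.9173; α₂ = α₁·K2/[H⁺] = 0.07286
α₁ + 2α₂ = 1.0630
CA = 1.0630 × 2.28 = 2.42 mmol/kg

CA = 2.42 mmol/kg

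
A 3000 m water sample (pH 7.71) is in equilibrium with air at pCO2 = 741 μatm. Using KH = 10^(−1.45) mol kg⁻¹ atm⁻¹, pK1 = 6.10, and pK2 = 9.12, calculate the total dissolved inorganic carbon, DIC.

[CO2*] = KH · pCO2 = 10^(−1.45) × 741×10^-6 = 2.629×10^-5 mol/kg
α₀ = 1/(1 + K1/[H⁺] + K1K2/[H⁺]²) = 1/(1 + 10^+1.61 + 10^+0.20) = 0.02308
DIC = [CO2*]/α₀ = 2.629×10^-5 / 0.02308 = 1.14 mmol/kg

DIC = 1.14 mmol/kg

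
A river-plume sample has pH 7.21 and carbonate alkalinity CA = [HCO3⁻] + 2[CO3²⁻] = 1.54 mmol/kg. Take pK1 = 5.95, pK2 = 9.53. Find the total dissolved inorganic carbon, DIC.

CA = [HCO3⁻] + 2[CO3²⁻] = (α₁ + 2α₂)·DIC
At pH 7.21: [H⁺]/K1 = 10^-1.26 = 0.054954, K2/[H⁺] = 10^-2.32 = 0.0047863
α₁ = 1/(1 + 0.054954 + 0.0047863) = 1/1.0597 = 0.9436; α₂ = α₁·K2/[H⁺] = 0.004516
α₁ + 2α₂ = 0.9527
DIC = CA / (α₁ + 2α₂) = 1.54 / 0.9527 = 1.62 mmol/kg

DIC = 1.62 mmol/kg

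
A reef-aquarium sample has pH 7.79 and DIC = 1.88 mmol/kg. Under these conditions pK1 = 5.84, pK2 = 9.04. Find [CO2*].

α₀ = 1 / (1 + K1/[H⁺] + K1K2/[H⁺]²) = 1 / (1 + 10^+1.95 + 10^+0.70)
   = 1 / (1 + 89.125 + 5.0119) = 1/95.137 = 0.01051
[CO2*] = α₀ × DIC = 0.01051 × 1.88 = 0.0198 mmol/kg = 19.8 μmol/kg

[CO2*] = 19.8 μmol/kg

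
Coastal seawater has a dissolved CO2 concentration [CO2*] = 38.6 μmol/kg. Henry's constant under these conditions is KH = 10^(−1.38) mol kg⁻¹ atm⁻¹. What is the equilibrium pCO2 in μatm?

KH = 10^(−1.38) = 4.169×10^-2 mol kg⁻¹ atm⁻¹
pCO2 = [CO2*]/KH = 38.6×10^-6 / 4.169×10^-2 = 9.26×10^-4 atm = 926 μatm

pCO2 = 926 μatm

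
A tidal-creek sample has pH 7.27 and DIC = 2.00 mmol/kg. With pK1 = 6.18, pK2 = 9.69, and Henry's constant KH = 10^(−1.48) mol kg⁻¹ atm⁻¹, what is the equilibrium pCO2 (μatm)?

pCO2 = 4520 μatm

α₀ = 1 / (1 + K1/[H⁺] + K1K2/[H⁺]²) = 1 / (1 + 10^+1.09 + 10^-1.33)
   = 1 / (1 + 12.303 + 0.046774) = 1/13.349 = 0.07491
[CO2*] = α₀ × DIC = 0.07491 × 2.00 = 0.1498 mmol/kg
pCO2 = [CO2*]/KH = 1.498×10^-4 / 3.311×10^-2 = 4520 μatm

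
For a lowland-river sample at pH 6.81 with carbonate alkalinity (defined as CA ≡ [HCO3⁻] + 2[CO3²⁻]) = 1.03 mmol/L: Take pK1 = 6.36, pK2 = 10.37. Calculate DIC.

CA = [HCO3⁻] + 2[CO3²⁻] = (α₁ + 2α₂)·DIC
At pH 6.81: [H⁺]/K1 = 10^-0.45 = 0.35481, K2/[H⁺] = 10^-3.56 = 0.00027542
α₁ = 1/(1 + 0.35481 + 0.00027542) = 1/1.3551 = 0.7380; α₂ = α₁·K2/[H⁺] = 0.0002033
α₁ + 2α₂ = 0.7384
DIC = CA / (α₁ + 2α₂) = 1.03 / 0.7384 = 1.39 mmol/L

DIC = 1.39 mmol/L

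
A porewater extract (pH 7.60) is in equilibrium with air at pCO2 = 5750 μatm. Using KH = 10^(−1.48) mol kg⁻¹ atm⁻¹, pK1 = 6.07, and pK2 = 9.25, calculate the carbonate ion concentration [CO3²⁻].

[CO2*] = KH · pCO2 = 10^(−1.48) × 5750×10^-6 = 1.904×10^-4 mol/kg
α₀ = 1/(1 + K1/[H⁺] + K1K2/[H⁺]²) = 1/(1 + 10^+1.53 + 10^-0.12) = 0.02806
DIC = [CO2*]/α₀ = 1.904×10^-4 / 0.02806 = 6.786 mmol/kg
[CO3²⁻] = α₂·DIC; α₂ = 0.02128, so [CO3²⁻] = 0.02128 × 6.786 = 0.144 mmol/kg

[CO3²⁻] = 0.144 mmol/kg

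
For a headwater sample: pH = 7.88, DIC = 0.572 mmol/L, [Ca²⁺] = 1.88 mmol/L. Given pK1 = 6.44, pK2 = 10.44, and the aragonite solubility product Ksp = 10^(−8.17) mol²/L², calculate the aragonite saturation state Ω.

α₂ = 1 / (1 + [H⁺]/K2 + [H⁺]²/(K1K2)) = 1 / (1 + 10^+2.56 + 10^+1.12)
   = 1 / (1 + 363.08 + 13.183) = 1/377.26 = 0.002651
[CO3²⁻] = α₂ × DIC = 0.002651 × 0.572 = 0.001516 mmol/L = 1.516 μmol/L
Ksp = 10^(−8.17) = 6.761×10^-9
Ω = [Ca²⁺][CO3²⁻]/Ksp = (1.88×10^-3)(1.516×10^-6) / 6.761×10^-9 = 0.422

Ω = 0.422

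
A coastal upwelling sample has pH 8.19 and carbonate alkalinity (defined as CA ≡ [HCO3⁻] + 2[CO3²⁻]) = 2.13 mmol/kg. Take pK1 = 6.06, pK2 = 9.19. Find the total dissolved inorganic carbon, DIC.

CA = [HCO3⁻] + 2[CO3²⁻] = (α₁ + 2α₂)·DIC
At pH 8.19: [H⁺]/K1 = 10^-2.13 = 0.0074131, K2/[H⁺] = 10^-1.00 = 0.10000
α₁ = 1/(1 + 0.0074131 + 0.10000) = 1/1.1074 = 0.9030; α₂ = α₁·K2/[H⁺] = 0.09030
α₁ + 2α₂ = 1.0836
DIC = CA / (α₁ + 2α₂) = 2.13 / 1.0836 = 1.97 mmol/kg

DIC = 1.97 mmol/kg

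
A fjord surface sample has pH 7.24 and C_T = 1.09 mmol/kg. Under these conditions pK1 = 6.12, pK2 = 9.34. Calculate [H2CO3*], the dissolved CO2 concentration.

α₀ = 1 / (1 + K1/[H⁺] + K1K2/[H⁺]²) = 1 / (1 + 10^+1.12 + 10^-0.98)
   = 1 / (1 + 13.183 + 0.10471) = 1/14.287 = 0.06999
[CO2*] = α₀ × DIC = 0.06999 × 1.09 = 0.0763 mmol/kg

[CO2*] = 0.0763 mmol/kg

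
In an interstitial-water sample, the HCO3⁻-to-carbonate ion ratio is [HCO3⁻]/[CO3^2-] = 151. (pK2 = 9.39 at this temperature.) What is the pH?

From K2 = [H⁺][CO3^2-]/[HCO3⁻]:  pH = pK2 − log₁₀([HCO3⁻]/[CO3^2-])
log₁₀(151) = +2.179
pH = 9.39 − (+2.179) = 7.21

pH = 7.21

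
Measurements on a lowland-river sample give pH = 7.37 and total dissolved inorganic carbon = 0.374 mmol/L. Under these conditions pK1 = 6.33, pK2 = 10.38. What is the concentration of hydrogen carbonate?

α₁ = 1 / (1 + [H⁺]/K1 + K2/[H⁺]) = 1 / (1 + 10^-1.04 + 10^-3.01)
   = 1 / (1 + 0.091201 + 0.00097724) = 1/1.0922 = 0.9156
[HCO3⁻] = α₁ × DIC = 0.9156 × 0.374 = 0.342 mmol/L

[HCO3⁻] = 0.342 mmol/L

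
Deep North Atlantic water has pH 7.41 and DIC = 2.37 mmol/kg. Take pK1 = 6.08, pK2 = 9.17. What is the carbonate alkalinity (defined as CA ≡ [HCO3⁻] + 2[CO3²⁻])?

CA = [HCO3⁻] + 2[CO3²⁻] = (α₁ + 2α₂)·DIC
At pH 7.41: [H⁺]/K1 = 10^-1.33 = 0.046774, K2/[H⁺] = 10^-1.76 = 0.017378
α₁ = 1/(1 + 0.046774 + 0.017378) = 1/1.0642 = 0.9397; α₂ = α₁·K2/[H⁺] = 0.01633
α₁ + 2α₂ = 0.9724
CA = 0.9724 × 2.37 = 2.30 mmol/kg

CA = 2.30 mmol/kg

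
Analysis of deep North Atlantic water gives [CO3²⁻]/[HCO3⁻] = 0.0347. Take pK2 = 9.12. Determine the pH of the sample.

From K2 = [H⁺][CO3²⁻]/[HCO3⁻]:  pH = pK2 + log₁₀([CO3²⁻]/[HCO3⁻])
log₁₀(0.0347) = -1.460
pH = 9.12 + (-1.460) = 7.66

pH = 7.66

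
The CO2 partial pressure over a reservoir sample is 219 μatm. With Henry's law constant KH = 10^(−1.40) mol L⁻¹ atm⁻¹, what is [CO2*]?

KH = 10^(−1.40) = 3.981×10^-2 mol L⁻¹ atm⁻¹
[CO2*] = KH · pCO2 = 3.981×10^-2 × 219×10^-6 atm = 8.72×10^-6 mol/L

[CO2*] = 8.72 μmol/L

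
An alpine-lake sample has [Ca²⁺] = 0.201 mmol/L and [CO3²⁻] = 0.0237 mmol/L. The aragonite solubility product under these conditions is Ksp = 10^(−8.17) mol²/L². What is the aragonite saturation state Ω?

Ksp = 10^(−8.17) = 6.761×10^-9
Ω = [Ca²⁺][CO3²⁻]/Ksp = (0.201×10^-3)(0.0237×10^-3) / 6.761×10^-9 = 0.705

Ω = 0.705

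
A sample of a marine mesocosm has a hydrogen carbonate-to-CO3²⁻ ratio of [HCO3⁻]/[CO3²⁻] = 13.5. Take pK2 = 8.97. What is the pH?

pH = 7.84

From K2 = [H⁺][CO3²⁻]/[HCO3⁻]:  pH = pK2 − log₁₀([HCO3⁻]/[CO3²⁻])
log₁₀(13.5) = +1.130
pH = 8.97 − (+1.130) = 7.84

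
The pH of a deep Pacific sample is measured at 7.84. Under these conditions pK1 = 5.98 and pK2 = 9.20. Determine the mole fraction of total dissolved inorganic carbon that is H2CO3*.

α₀ = 1 / (1 + K1/[H⁺] + K1K2/[H⁺]²) = 1 / (1 + 10^+1.86 + 10^+0.50)
   = 1 / (1 + 72.444 + 3.1623) = 1/76.606 = 0.01305

α₀ = 0.0131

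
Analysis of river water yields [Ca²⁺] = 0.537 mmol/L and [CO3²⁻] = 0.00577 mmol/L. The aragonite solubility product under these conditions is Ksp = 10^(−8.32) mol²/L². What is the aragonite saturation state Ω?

Ksp = 10^(−8.32) = 4.786×10^-9
Ω = [Ca²⁺][CO3²⁻]/Ksp = (0.537×10^-3)(0.00577×10^-3) / 4.786×10^-9 = 0.647

Ω = 0.647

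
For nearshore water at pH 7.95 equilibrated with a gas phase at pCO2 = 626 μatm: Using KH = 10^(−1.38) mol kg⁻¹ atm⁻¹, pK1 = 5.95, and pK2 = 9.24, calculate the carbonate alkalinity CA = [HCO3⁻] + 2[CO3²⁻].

[CO2*] = KH · pCO2 = 10^(−1.38) × 626×10^-6 = 2.610×10^-5 mol/kg
α₀ = 1/(1 + K1/[H⁺] + K1K2/[H⁺]²) = 1/(1 + 10^+2.00 + 10^+0.71) = 0.009423
DIC = [CO2*]/α₀ = 2.610×10^-5 / 0.009423 = 2.770 mmol/kg
CA = (α₁ + 2α₂)·DIC = (0.9423 + 2×0.04832) × 2.770 = 2.88 mmol/kg

CA = 2.88 mmol/kg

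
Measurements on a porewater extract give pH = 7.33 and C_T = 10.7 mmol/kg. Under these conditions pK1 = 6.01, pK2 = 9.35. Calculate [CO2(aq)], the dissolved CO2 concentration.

[CO2*] = 0.484 mmol/kg

α₀ = 1 / (1 + K1/[H⁺] + K1K2/[H⁺]²) = 1 / (1 + 10^+1.32 + 10^-0.70)
   = 1 / (1 + 20.893 + 0.19953) = 1/22.092 = 0.04526
[CO2*] = α₀ × DIC = 0.04526 × 10.7 = 0.484 mmol/kg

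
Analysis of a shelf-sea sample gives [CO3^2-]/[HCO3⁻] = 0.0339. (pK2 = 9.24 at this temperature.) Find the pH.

pH = 7.77

From K2 = [H⁺][CO3^2-]/[HCO3⁻]:  pH = pK2 + log₁₀([CO3^2-]/[HCO3⁻])
log₁₀(0.0339) = -1.470
pH = 9.24 + (-1.470) = 7.77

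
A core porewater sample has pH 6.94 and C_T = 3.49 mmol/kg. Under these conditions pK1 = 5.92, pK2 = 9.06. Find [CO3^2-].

[CO3²⁻] = 0.0240 mmol/kg

α₂ = 1 / (1 + [H⁺]/K2 + [H⁺]²/(K1K2)) = 1 / (1 + 10^+2.12 + 10^+1.10)
   = 1 / (1 + 131.83 + 12.589) = 1/145.41 = 0.006877
[CO3²⁻] = α₂ × DIC = 0.006877 × 3.49 = 0.0240 mmol/kg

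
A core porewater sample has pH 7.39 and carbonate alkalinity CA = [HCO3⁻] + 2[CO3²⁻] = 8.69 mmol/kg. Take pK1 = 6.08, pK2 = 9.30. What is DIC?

DIC = 9.00 mmol/kg

CA = [HCO3⁻] + 2[CO3²⁻] = (α₁ + 2α₂)·DIC
At pH 7.39: [H⁺]/K1 = 10^-1.31 = 0.048978, K2/[H⁺] = 10^-1.91 = 0.012303
α₁ = 1/(1 + 0.048978 + 0.012303) = 1/1.0613 = 0.9423; α₂ = α₁·K2/[H⁺] = 0.01159
α₁ + 2α₂ = 0.9654
DIC = CA / (α₁ + 2α₂) = 8.69 / 0.9654 = 9.00 mmol/kg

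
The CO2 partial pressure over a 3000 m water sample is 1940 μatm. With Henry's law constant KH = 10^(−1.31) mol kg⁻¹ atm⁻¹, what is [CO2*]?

KH = 10^(−1.31) = 4.898×10^-2 mol kg⁻¹ atm⁻¹
[CO2*] = KH · pCO2 = 4.898×10^-2 × 1940×10^-6 atm = 9.50×10^-5 mol/kg

[CO2*] = 95.0 μmol/kg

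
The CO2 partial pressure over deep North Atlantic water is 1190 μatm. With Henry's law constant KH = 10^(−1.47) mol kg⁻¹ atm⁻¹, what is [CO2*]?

KH = 10^(−1.47) = 3.388×10^-2 mol kg⁻¹ atm⁻¹
[CO2*] = KH · pCO2 = 3.388×10^-2 × 1190×10^-6 atm = 4.03×10^-5 mol/kg

[CO2*] = 40.3 μmol/kg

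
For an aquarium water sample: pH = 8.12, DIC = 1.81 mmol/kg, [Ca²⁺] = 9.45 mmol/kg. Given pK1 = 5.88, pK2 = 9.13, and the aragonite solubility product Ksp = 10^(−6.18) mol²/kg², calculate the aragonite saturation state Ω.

α₂ = 1 / (1 + [H⁺]/K2 + [H⁺]²/(K1K2)) = 1 / (1 + 10^+1.01 + 10^-1.23)
   = 1 / (1 + 10.233 + 0.058884) = 1/11.292 = 0.08856
[CO3²⁻] = α₂ × DIC = 0.08856 × 1.81 = 0.1603 mmol/kg
Ksp = 10^(−6.18) = 6.607×10^-7
Ω = [Ca²⁺][CO3²⁻]/Ksp = (9.45×10^-3)(1.603×10^-4) / 6.607×10^-7 = 2.29

Ω = 2.29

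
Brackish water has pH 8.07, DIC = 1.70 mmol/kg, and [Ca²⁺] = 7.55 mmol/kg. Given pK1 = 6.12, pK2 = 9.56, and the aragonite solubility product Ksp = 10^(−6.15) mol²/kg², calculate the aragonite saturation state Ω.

α₂ = 1 / (1 + [H⁺]/K2 + [H⁺]²/(K1K2)) = 1 / (1 + 10^+1.49 + 10^-0.46)
   = 1 / (1 + 30.903 + 0.34674) = 1/32.250 = 0.03101
[CO3²⁻] = α₂ × DIC = 0.03101 × 1.70 = 0.05271 mmol/kg
Ksp = 10^(−6.15) = 7.079×10^-7
Ω = [Ca²⁺][CO3²⁻]/Ksp = (7.55×10^-3)(5.271×10^-5) / 7.079×10^-7 = 0.562

Ω = 0.562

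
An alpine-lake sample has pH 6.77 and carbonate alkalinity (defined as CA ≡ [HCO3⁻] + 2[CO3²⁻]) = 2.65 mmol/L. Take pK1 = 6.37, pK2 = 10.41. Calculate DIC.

CA = [HCO3⁻] + 2[CO3²⁻] = (α₁ + 2α₂)·DIC
At pH 6.77: [H⁺]/K1 = 10^-0.40 = 0.39811, K2/[H⁺] = 10^-3.64 = 0.00022909
α₁ = 1/(1 + 0.39811 + 0.00022909) = 1/1.3983 = 0.7151; α₂ = α₁·K2/[H⁺] = 0.0001638
α₁ + 2α₂ = 0.7155
DIC = CA / (α₁ + 2α₂) = 2.65 / 0.7155 = 3.70 mmol/L

DIC = 3.70 mmol/L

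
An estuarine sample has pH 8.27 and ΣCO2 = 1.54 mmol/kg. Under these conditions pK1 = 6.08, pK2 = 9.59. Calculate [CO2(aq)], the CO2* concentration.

[CO2*] = 9.43 μmol/kg

α₀ = 1 / (1 + K1/[H⁺] + K1K2/[H⁺]²) = 1 / (1 + 10^+2.19 + 10^+0.87)
   = 1 / (1 + 154.88 + 7.4131) = 1/163.29 = 0.006124
[CO2*] = α₀ × DIC = 0.006124 × 1.54 = 0.00943 mmol/kg = 9.43 μmol/kg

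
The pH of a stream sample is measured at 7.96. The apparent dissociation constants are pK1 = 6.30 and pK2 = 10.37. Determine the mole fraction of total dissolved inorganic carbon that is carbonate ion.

α₂ = 1 / (1 + [H⁺]/K2 + [H⁺]²/(K1K2)) = 1 / (1 + 10^+2.41 + 10^+0.75)
   = 1 / (1 + 257.04 + 5.6234) = 1/263.66 = 0.003793

α₂ = 0.00379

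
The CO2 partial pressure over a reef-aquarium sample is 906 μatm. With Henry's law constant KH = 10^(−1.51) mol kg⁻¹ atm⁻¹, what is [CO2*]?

KH = 10^(−1.51) = 3.090×10^-2 mol kg⁻¹ atm⁻¹
[CO2*] = KH · pCO2 = 3.090×10^-2 × 906×10^-6 atm = 2.80×10^-5 mol/kg

[CO2*] = 28.0 μmol/kg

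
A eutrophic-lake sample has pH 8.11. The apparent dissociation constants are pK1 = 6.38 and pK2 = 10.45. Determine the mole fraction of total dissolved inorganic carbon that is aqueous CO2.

α₀ = 0.0182

α₀ = 1 / (1 + K1/[H⁺] + K1K2/[H⁺]²) = 1 / (1 + 10^+1.73 + 10^-0.61)
   = 1 / (1 + 53.703 + 0.24547) = 1/54.949 = 0.01820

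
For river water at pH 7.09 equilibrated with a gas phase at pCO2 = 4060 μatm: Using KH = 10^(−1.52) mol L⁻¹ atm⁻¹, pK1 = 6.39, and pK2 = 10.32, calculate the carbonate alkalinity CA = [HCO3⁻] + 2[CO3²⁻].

CA = 0.615 mmol/L

[CO2*] = KH · pCO2 = 10^(−1.52) × 4060×10^-6 = 1.226×10^-4 mol/L
α₀ = 1/(1 + K1/[H⁺] + K1K2/[H⁺]²) = 1/(1 + 10^+0.70 + 10^-2.53) = 0.1663
DIC = [CO2*]/α₀ = 1.226×10^-4 / 0.1663 = 0.7375 mmol/L
CA = (α₁ + 2α₂)·DIC = (0.8333 + 2×0.0004907) × 0.7375 = 0.615 mmol/L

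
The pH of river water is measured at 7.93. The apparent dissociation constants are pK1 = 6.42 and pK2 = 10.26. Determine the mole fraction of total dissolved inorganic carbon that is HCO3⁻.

α₁ = 1 / (1 + [H⁺]/K1 + K2/[H⁺]) = 1 / (1 + 10^-1.51 + 10^-2.33)
   = 1 / (1 + 0.030903 + 0.0046774) = 1/1.0356 = 0.9656

α₁ = 0.966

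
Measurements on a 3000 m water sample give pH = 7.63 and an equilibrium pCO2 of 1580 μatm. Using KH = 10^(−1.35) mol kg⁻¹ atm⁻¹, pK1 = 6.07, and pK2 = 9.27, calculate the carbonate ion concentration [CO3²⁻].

[CO3²⁻] = 0.0587 mmol/kg

[CO2*] = KH · pCO2 = 10^(−1.35) × 1580×10^-6 = 7.058×10^-5 mol/kg
α₀ = 1/(1 + K1/[H⁺] + K1K2/[H⁺]²) = 1/(1 + 10^+1.56 + 10^-0.08) = 0.02622
DIC = [CO2*]/α₀ = 7.058×10^-5 / 0.02622 = 2.692 mmol/kg
[CO3²⁻] = α₂·DIC; α₂ = 0.02181, so [CO3²⁻] = 0.02181 × 2.692 = 0.0587 mmol/kg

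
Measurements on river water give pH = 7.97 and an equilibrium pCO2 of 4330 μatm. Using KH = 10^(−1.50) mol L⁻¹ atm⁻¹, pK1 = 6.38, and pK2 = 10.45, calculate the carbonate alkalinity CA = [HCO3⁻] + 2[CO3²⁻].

CA = 5.36 mmol/L

[CO2*] = KH · pCO2 = 10^(−1.50) × 4330×10^-6 = 1.369×10^-4 mol/L
α₀ = 1/(1 + K1/[H⁺] + K1K2/[H⁺]²) = 1/(1 + 10^+1.59 + 10^-0.89) = 0.02498
DIC = [CO2*]/α₀ = 1.369×10^-4 / 0.02498 = 5.482 mmol/L
CA = (α₁ + 2α₂)·DIC = (0.9718 + 2×0.003218) × 5.482 = 5.36 mmol/L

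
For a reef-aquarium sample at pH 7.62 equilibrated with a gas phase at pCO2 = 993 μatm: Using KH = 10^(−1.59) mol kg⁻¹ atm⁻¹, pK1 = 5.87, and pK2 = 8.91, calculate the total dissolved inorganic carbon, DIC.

[CO2*] = KH · pCO2 = 10^(−1.59) × 993×10^-6 = 2.552×10^-5 mol/kg
α₀ = 1/(1 + K1/[H⁺] + K1K2/[H⁺]²) = 1/(1 + 10^+1.75 + 10^+0.46) = 0.01663
DIC = [CO2*]/α₀ = 2.552×10^-5 / 0.01663 = 1.53 mmol/kg

DIC = 1.53 mmol/kg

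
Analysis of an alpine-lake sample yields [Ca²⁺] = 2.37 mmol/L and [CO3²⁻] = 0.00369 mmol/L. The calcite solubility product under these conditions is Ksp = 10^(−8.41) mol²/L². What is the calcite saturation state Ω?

Ω = 2.25

Ksp = 10^(−8.41) = 3.890×10^-9
Ω = [Ca²⁺][CO3²⁻]/Ksp = (2.37×10^-3)(0.00369×10^-3) / 3.890×10^-9 = 2.25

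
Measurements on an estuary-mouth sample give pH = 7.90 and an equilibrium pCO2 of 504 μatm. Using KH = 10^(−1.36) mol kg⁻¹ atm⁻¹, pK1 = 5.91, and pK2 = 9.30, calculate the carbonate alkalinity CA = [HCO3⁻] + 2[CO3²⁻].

CA = 2.32 mmol/kg

[CO2*] = KH · pCO2 = 10^(−1.36) × 504×10^-6 = 2.200×10^-5 mol/kg
α₀ = 1/(1 + K1/[H⁺] + K1K2/[H⁺]²) = 1/(1 + 10^+1.99 + 10^+0.59) = 0.009745
DIC = [CO2*]/α₀ = 2.200×10^-5 / 0.009745 = 2.258 mmol/kg
CA = (α₁ + 2α₂)·DIC = (0.9523 + 2×0.03791) × 2.258 = 2.32 mmol/kg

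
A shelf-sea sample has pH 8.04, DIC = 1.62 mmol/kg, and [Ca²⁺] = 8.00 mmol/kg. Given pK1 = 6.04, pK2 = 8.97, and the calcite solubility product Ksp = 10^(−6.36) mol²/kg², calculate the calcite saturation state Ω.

Ω = 3.09

α₂ = 1 / (1 + [H⁺]/K2 + [H⁺]²/(K1K2)) = 1 / (1 + 10^+0.93 + 10^-1.07)
   = 1 / (1 + 8.5114 + 0.085114) = 1/9.5965 = 0.1042
[CO3²⁻] = α₂ × DIC = 0.1042 × 1.62 = 0.1688 mmol/kg
Ksp = 10^(−6.36) = 4.365×10^-7
Ω = [Ca²⁺][CO3²⁻]/Ksp = (8.00×10^-3)(1.688×10^-4) / 4.365×10^-7 = 3.09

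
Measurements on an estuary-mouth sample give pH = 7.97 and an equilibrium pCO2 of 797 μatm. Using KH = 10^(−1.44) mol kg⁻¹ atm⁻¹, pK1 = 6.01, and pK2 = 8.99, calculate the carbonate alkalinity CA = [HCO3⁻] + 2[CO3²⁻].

[CO2*] = KH · pCO2 = 10^(−1.44) × 797×10^-6 = 2.894×10^-5 mol/kg
α₀ = 1/(1 + K1/[H⁺] + K1K2/[H⁺]²) = 1/(1 + 10^+1.96 + 10^+0.94) = 0.009910
DIC = [CO2*]/α₀ = 2.894×10^-5 / 0.009910 = 2.920 mmol/kg
CA = (α₁ + 2α₂)·DIC = (0.9038 + 2×0.08631) × 2.920 = 3.14 mmol/kg

CA = 3.14 mmol/kg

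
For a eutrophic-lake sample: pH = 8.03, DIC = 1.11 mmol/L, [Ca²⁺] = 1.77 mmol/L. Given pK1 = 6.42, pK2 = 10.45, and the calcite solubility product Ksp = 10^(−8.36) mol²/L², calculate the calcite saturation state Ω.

α₂ = 1 / (1 + [H⁺]/K2 + [H⁺]²/(K1K2)) = 1 / (1 + 10^+2.42 + 10^+0.81)
   = 1 / (1 + 263.03 + 6.4565) = 1/270.48 = 0.003697
[CO3²⁻] = α₂ × DIC = 0.003697 × 1.11 = 0.004104 mmol/L = 4.104 μmol/L
Ksp = 10^(−8.36) = 4.365×10^-9
Ω = [Ca²⁺][CO3²⁻]/Ksp = (1.77×10^-3)(4.104×10^-6) / 4.365×10^-9 = 1.66

Ω = 1.66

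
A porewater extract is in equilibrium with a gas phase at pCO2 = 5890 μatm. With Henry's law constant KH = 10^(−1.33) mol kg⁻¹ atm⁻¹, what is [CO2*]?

KH = 10^(−1.33) = 4.677×10^-2 mol kg⁻¹ atm⁻¹
[CO2*] = KH · pCO2 = 4.677×10^-2 × 5890×10^-6 atm = 2.75×10^-4 mol/kg

[CO2*] = 275 μmol/kg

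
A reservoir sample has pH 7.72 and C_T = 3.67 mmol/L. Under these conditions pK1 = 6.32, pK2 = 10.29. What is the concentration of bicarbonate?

[HCO3⁻] = 3.52 mmol/L

α₁ = 1 / (1 + [H⁺]/K1 + K2/[H⁺]) = 1 / (1 + 10^-1.40 + 10^-2.57)
   = 1 / (1 + 0.039811 + 0.0026915) = 1/1.0425 = 0.9592
[HCO3⁻] = α₁ × DIC = 0.9592 × 3.67 = 3.52 mmol/L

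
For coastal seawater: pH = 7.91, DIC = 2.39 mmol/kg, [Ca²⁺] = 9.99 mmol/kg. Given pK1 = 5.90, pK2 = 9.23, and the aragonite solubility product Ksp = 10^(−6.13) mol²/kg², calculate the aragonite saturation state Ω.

α₂ = 1 / (1 + [H⁺]/K2 + [H⁺]²/(K1K2)) = 1 / (1 + 10^+1.32 + 10^-0.69)
   = 1 / (1 + 20.893 + 0.20417) = 1/22.097 = 0.04525
[CO3²⁻] = α₂ × DIC = 0.04525 × 2.39 = 0.1082 mmol/kg
Ksp = 10^(−6.13) = 7.413×10^-7
Ω = [Ca²⁺][CO3²⁻]/Ksp = (9.99×10^-3)(1.082×10^-4) / 7.413×10^-7 = 1.46

Ω = 1.46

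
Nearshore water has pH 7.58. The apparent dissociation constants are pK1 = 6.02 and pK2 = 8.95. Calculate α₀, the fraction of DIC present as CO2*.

α₀ = 0.0257

α₀ = 1 / (1 + K1/[H⁺] + K1K2/[H⁺]²) = 1 / (1 + 10^+1.56 + 10^+0.19)
   = 1 / (1 + 36.308 + 1.5488) = 1/38.857 = 0.02574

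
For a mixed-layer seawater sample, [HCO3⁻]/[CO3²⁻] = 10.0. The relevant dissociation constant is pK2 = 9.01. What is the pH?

From K2 = [H⁺][CO3²⁻]/[HCO3⁻]:  pH = pK2 − log₁₀([HCO3⁻]/[CO3²⁻])
log₁₀(10.0) = +1.000
pH = 9.01 − (+1.000) = 8.01

pH = 8.01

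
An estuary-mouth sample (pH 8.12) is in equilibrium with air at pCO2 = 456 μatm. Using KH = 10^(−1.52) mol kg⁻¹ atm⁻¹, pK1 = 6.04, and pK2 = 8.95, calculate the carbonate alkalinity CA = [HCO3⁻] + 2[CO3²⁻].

CA = 2.15 mmol/kg

[CO2*] = KH · pCO2 = 10^(−1.52) × 456×10^-6 = 1.377×10^-5 mol/kg
α₀ = 1/(1 + K1/[H⁺] + K1K2/[H⁺]²) = 1/(1 + 10^+2.08 + 10^+1.25) = 0.007194
DIC = [CO2*]/α₀ = 1.377×10^-5 / 0.007194 = 1.914 mmol/kg
CA = (α₁ + 2α₂)·DIC = (0.8649 + 2×0.1279) × 1.914 = 2.15 mmol/kg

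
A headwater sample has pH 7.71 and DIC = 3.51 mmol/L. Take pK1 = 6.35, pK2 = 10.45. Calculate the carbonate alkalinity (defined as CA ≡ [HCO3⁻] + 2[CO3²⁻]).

CA = [HCO3⁻] + 2[CO3²⁻] = (α₁ + 2α₂)·DIC
At pH 7.71: [H⁺]/K1 = 10^-1.36 = 0.043652, K2/[H⁺] = 10^-2.74 = 0.0018197
α₁ = 1/(1 + 0.043652 + 0.0018197) = 1/1.0455 = 0.9565; α₂ = α₁·K2/[H⁺] = 0.001741
α₁ + 2α₂ = 0.9600
CA = 0.9600 × 3.51 = 3.37 mmol/L

CA = 3.37 mmol/L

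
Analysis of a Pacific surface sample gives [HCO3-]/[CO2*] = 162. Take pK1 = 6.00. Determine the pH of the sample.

From K1 = [H⁺][HCO3-]/[CO2*]:  pH = pK1 + log₁₀([HCO3-]/[CO2*])
log₁₀(162) = +2.210
pH = 6.00 + (+2.210) = 8.21

pH = 8.21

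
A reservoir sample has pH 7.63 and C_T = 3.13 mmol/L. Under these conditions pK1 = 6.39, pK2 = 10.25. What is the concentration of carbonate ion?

α₂ = 1 / (1 + [H⁺]/K2 + [H⁺]²/(K1K2)) = 1 / (1 + 10^+2.62 + 10^+1.38)
   = 1 / (1 + 416.87 + 23.988) = 1/441.86 = 0.002263
[CO3²⁻] = α₂ × DIC = 0.002263 × 3.13 = 0.00708 mmol/L = 7.08 μmol/L

[CO3²⁻] = 7.08 μmol/L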